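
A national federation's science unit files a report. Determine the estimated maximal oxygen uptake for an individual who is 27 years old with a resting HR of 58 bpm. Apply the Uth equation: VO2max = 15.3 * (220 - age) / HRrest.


HRmax = 220 - 27 = 193
VO2max = 15.3 * (193 / 58)
= 15.3 * 3.3276
= 50.91 mL/kg/min

50.91 mL/kg/min


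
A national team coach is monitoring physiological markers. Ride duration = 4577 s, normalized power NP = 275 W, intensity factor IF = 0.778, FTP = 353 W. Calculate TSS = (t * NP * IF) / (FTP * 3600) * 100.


Numerator = 4577 * 275 * 0.778 = 979249.15
Denominator = 353 * 3600 = 1270800
TSS = 979249.15 / 1270800 * 100
= 77.06

77.06 TSS


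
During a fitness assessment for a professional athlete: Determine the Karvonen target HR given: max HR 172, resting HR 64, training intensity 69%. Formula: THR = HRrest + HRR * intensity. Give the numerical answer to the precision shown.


HRR = HRmax - HRrest = 172 - 64 = 108
THR = 64 + 108 * 0.69
= 138.52 bpm

138.52 bpm


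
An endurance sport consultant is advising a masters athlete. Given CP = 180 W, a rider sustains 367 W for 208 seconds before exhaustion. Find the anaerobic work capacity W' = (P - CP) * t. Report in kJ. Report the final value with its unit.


Excess power = 367 - 180 = 187 W
Work above CP = 187 * 208 = 38896 J
W' = 38.896 kJ

38.896 kJ


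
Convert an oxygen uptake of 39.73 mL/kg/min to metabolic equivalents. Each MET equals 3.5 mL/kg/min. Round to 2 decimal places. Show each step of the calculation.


One MET = 3.5 mL/kg/min
Number of METs = 39.73 / 3.5
= 11.35 METs

11.35 METs


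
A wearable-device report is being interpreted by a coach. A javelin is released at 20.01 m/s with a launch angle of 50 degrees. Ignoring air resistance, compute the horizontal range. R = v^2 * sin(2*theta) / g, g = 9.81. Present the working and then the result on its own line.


Launch speed squared = 400.4001
sin(2 * 50 deg) = 0.984808
Range = 400.4001 * 0.984808 / 9.81
= 40.195 m

40.195 m


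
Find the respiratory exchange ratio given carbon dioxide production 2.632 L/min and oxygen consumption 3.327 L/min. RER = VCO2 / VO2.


VCO2 = 2.632 L/min
VO2 = 3.327 L/min
RER = 2.632 / 3.327 = 0.7911

0.7911


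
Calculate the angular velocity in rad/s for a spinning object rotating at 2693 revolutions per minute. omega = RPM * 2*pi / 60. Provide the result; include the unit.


omega = RPM * 2*pi / 60
= 2693 * 6.28318531 / 60
= 282.01 rad/s

282.01 rad/s


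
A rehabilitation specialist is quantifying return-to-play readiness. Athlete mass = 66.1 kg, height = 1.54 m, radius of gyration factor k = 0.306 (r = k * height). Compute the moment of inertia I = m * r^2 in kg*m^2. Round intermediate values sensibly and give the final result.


r = k * height = 0.306 * 1.54 = 0.47124 m
r^2 = 0.47124^2 = 0.222067
I = 66.1 * 0.222067 = 14.679 kg*m^2

14.679 kg*m^2


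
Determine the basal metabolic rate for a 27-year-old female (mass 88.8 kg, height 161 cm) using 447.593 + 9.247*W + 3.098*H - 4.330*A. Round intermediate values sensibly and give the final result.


BMR = 447.593 + 9.247*88.8 + 3.098*161 - 4.330*27
= 1650.59 kcal/day

1650.59 kcal/day


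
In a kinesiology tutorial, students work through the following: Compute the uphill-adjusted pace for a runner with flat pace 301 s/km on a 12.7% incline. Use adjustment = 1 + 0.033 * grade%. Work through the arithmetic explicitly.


Adjustment factor = 1 + 0.033 * 12.7 = 1.4191
Grade-adjusted pace = 301 * 1.4191 = 427.15 s/km

427.15 s/km


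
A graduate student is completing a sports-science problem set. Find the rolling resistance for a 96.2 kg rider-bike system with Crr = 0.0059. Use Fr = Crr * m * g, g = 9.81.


m * g = 96.2 * 9.81 = 943.722 N
Fr = 0.0059 * 943.722 = 5.568 N

5.568 N


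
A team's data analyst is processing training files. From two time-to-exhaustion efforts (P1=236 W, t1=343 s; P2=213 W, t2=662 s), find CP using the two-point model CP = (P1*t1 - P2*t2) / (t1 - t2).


Work in trial 1 = 80948 J
Work in trial 2 = 141006 J
Delta work = -60058 J
Delta time = -319 s
CP = -60058 / -319 = 188.27 W

188.27 W


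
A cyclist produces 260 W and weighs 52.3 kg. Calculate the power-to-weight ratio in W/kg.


P/W = power / mass
= 260 / 52.3
= 4.971 W/kg

4.971 W/kg


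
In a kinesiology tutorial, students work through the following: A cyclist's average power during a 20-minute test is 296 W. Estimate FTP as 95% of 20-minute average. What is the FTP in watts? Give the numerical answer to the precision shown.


FTP = 20-min power * 0.95
= 296 * 0.95
= 281.2 W

281.2 W


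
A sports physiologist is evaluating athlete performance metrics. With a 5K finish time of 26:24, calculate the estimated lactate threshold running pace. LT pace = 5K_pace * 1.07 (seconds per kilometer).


Race duration = 1584 s for 5 km
Average pace = 1584 / 5 = 316.8 s/km
LT pace = 316.8 * 1.07
= 338.98 s/km

338.98 s/km


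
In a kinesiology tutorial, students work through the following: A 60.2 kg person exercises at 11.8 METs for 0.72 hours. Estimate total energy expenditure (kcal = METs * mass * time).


Energy = METs * mass(kg) * time(h)
= 11.8 * 60.2 * 0.72
= 511.46 kcal

511.46 kcal


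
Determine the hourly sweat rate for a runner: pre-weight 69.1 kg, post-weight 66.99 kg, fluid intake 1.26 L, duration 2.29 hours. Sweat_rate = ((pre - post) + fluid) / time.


Mass lost = 69.1 - 66.99 = 2.11 kg
Add fluid consumed: 2.11 + 1.26 = 3.37 L total sweat
Sweat rate = 3.37 / 2.29 = 1.472 L/h

1.472 L/h


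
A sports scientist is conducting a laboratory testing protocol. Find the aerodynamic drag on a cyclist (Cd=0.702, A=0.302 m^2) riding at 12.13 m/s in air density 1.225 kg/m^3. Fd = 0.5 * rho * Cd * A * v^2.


Fd = 0.5 * 1.225 * 0.702 * 0.302 * 12.13^2
= 0.5 * 1.225 * 0.702 * 0.302 * 147.1369
= 19.106 N

19.106 N


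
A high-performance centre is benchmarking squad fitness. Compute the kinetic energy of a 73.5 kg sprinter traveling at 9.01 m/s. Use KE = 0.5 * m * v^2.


Velocity squared = 81.1801
KE = 0.5 * 73.5 * 81.1801 = 2983.37 J

2983.37 J


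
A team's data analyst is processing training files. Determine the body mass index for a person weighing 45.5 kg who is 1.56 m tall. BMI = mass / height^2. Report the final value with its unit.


BMI = mass / height^2
= 45.5 / 1.56^2
= 45.5 / 2.4336
= 18.7 kg/m^2

18.7 kg/m^2


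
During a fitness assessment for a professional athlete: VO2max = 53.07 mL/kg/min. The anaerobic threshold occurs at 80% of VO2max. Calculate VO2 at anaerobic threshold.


AT fraction = 80 / 100 = 0.8
AT VO2 = 53.07 * 0.8
= 42.46 mL/kg/min

42.46 mL/kg/min


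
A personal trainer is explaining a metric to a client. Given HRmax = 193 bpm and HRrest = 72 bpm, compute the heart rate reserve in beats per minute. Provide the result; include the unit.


Heart rate reserve = maximum HR minus resting HR
HRR = 193 - 72 = 121 bpm

121 bpm


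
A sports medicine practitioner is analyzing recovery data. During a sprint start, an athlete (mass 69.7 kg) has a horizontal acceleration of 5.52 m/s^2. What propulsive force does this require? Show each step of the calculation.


Propulsive force = mass * acceleration
= 69.7 kg * 5.52 m/s^2
= 384.74 N

384.74 N


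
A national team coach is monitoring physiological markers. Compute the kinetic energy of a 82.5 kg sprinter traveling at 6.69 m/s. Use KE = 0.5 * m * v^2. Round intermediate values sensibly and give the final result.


Velocity squared = 44.7561
KE = 0.5 * 82.5 * 44.7561 = 1846.19 J

1846.19 J


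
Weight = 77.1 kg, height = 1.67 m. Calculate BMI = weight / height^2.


height^2 = 1.67^2 = 2.7889
BMI = 77.1 / 2.7889 = 27.65 kg/m^2

27.65 kg/m^2


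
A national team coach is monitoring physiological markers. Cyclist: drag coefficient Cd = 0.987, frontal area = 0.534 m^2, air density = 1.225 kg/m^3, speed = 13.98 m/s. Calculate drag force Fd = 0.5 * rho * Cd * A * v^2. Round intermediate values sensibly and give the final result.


v^2 = 13.98^2 = 195.4404
Fd = 0.5 * 1.225 * 0.987 * 0.534 * 195.4404
= 63.093 N

63.093 N


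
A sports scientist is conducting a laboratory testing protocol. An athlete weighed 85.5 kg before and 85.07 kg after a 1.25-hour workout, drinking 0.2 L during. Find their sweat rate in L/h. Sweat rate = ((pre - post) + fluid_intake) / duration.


Body mass change = 0.43 kg
Total sweat loss = 0.43 + 0.2 = 0.63 L
Rate = 0.63 / 1.25 = 0.504 L/h

0.504 L/h


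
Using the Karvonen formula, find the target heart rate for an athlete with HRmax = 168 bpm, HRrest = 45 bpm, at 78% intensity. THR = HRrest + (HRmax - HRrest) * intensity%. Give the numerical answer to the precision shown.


HRR = 168 - 45 = 123
THR = 45 + 123 * 0.78
= 45 + 95.94
= 140.94 bpm

140.94 bpm


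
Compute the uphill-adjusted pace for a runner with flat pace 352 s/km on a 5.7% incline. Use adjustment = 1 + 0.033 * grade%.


Adjustment factor = 1 + 0.033 * 5.7 = 1.1881
Grade-adjusted pace = 352 * 1.1881 = 418.21 s/km

418.21 s/km


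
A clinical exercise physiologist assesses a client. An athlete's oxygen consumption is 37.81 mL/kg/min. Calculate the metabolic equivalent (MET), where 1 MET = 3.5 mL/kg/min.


MET = VO2 / 3.5
= 37.81 / 3.5
= 10.8 METs

10.8 METs


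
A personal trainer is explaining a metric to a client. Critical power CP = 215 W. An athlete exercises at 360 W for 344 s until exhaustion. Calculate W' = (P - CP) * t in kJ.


P - CP = 360 - 215 = 145 W
W' = 145 * 344 = 49880 J
= 49880 / 1000 = 49.88 kJ

49.88 kJ


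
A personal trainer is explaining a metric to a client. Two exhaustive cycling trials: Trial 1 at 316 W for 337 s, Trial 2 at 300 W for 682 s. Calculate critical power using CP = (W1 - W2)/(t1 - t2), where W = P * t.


W1 = 316 * 337 = 106492 J
W2 = 300 * 682 = 204600 J
CP = (106492 - 204600) / (337 - 682)
= -98108 / -345
= 284.37 W

284.37 W


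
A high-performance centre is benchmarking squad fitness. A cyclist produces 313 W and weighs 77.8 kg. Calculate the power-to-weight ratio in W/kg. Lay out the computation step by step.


P/W = power / mass
= 313 / 77.8
= 4.023 W/kg

4.023 W/kg


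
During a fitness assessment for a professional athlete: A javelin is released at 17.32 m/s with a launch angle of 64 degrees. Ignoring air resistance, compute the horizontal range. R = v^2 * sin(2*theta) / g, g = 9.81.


Launch speed squared = 299.9824
sin(2 * 64 deg) = 0.788011
Range = 299.9824 * 0.788011 / 9.81
= 24.097 m

24.097 m


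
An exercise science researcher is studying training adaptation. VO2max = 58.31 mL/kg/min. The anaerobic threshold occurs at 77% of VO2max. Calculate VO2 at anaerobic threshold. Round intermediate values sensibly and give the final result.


AT fraction = 77 / 100 = 0.77
AT VO2 = 58.31 * 0.77
= 44.9 mL/kg/min

44.9 mL/kg/min


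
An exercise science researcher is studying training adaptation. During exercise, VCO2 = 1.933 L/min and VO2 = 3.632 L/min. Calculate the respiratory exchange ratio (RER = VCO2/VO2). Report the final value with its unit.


RER = VCO2 / VO2
= 1.933 / 3.632
= 0.5322

0.5322


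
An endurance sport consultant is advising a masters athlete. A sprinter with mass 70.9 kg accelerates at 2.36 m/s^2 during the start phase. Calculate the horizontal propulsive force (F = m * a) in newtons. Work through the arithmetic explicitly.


F = m * a
= 70.9 * 2.36
= 167.32 N

167.32 N


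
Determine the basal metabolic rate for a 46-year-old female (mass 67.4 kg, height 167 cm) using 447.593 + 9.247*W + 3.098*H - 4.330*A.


BMR = 447.593 + 9.247*67.4 + 3.098*167 - 4.330*46
= 1389.03 kcal/day

1389.03 kcal/day


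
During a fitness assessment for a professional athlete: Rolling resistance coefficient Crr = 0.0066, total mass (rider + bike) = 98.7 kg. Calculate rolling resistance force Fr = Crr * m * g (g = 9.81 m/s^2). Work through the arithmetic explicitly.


Fr = Crr * m * g
= 0.0066 * 98.7 * 9.81
= 6.39 N

6.39 N


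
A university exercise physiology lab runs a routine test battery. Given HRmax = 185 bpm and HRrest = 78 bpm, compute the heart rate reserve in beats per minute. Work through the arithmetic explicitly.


Heart rate reserve = maximum HR minus resting HR
HRR = 185 - 78 = 107 bpm

107 bpm


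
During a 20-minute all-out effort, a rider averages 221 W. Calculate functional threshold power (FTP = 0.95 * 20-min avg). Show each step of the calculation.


FTP = 0.95 * 221
= 209.95 W

209.95 W


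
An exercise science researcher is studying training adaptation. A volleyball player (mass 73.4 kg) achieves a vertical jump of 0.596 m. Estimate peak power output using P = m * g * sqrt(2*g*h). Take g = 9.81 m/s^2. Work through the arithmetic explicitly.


2 * g * h = 2 * 9.81 * 0.596 = 11.69352
sqrt(11.69352) = 3.419579 m/s
P = 73.4 * 9.81 * 3.419579 = 2462.28 W

2462.28 W


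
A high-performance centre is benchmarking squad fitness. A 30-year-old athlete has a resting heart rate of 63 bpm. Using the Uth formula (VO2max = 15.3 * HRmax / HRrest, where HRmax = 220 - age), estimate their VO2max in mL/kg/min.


HRmax = 220 - 30 = 190 bpm
Ratio = HRmax / HRrest = 190 / 63 = 3.0159
VO2max = 15.3 * 3.0159 = 46.14 mL/kg/min

46.14 mL/kg/min


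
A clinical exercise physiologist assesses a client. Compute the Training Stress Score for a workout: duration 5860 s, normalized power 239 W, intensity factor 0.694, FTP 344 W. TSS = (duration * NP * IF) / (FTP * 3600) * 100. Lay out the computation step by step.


Product = 5860 * 239 * 0.694 = 971974.76
Base = 344 * 3600 = 1238400
TSS = 971974.76 / 1238400 * 100 = 78.49

78.49 TSS


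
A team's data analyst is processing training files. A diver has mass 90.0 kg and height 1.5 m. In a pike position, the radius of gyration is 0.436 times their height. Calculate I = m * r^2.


r = 0.436 * 1.5 = 0.654 m
I = m * r^2 = 90.0 * 0.427716 = 38.494 kg*m^2

38.494 kg*m^2


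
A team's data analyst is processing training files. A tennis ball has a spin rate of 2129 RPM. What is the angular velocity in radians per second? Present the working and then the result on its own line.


Convert RPM to rad/s: multiply by 2*pi and divide by 60
omega = 2129 * 2 * pi / 60
= 222.948 rad/s

222.948 rad/s


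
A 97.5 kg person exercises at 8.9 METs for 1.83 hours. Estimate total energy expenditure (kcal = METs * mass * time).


Energy = METs * mass(kg) * time(h)
= 8.9 * 97.5 * 1.83
= 1587.98 kcal

1587.98 kcal


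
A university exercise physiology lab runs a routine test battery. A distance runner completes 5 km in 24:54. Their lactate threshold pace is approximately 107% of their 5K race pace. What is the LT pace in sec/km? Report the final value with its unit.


Convert to seconds: 24 min 54 s = 1494 s
Pace per km = 1494 / 5 = 298.8 s/km
LT pace = 298.8 * 1.07 = 319.72 s/km

319.72 s/km


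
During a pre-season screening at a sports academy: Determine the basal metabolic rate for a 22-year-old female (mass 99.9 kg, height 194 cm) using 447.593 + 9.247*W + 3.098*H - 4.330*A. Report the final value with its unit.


BMR = 447.593 + 9.247*99.9 + 3.098*194 - 4.330*22
= 1877.12 kcal/day

1877.12 kcal/day


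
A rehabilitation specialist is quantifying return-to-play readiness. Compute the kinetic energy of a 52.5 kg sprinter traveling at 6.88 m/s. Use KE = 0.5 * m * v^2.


Velocity squared = 47.3344
KE = 0.5 * 52.5 * 47.3344 = 1242.53 J

1242.53 J


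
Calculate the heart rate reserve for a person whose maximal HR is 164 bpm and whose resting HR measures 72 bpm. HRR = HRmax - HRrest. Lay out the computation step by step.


HRmax = 164 bpm
HRrest = 72 bpm
HRR = 164 - 72 = 92 bpm

92 bpm


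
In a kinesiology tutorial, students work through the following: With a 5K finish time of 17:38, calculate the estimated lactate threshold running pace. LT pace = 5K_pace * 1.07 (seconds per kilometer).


Race duration = 1058 s for 5 km
Average pace = 1058 / 5 = 211.6 s/km
LT pace = 211.6 * 1.07
= 226.41 s/km

226.41 s/km


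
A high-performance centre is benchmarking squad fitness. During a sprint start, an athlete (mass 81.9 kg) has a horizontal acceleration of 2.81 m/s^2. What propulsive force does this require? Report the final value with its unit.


Propulsive force = mass * acceleration
= 81.9 kg * 2.81 m/s^2
= 230.14 N

230.14 N


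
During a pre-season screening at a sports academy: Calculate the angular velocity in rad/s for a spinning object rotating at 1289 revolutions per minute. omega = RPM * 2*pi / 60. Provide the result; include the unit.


omega = RPM * 2*pi / 60
= 1289 * 6.28318531 / 60
= 134.984 rad/s

134.984 rad/s


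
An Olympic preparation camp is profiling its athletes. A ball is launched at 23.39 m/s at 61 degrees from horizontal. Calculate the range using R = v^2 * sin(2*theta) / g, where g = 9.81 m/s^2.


sin(2 * 61) = sin(122) = 0.848048
v^2 = 23.39^2 = 547.0921
R = 547.0921 * 0.848048 / 9.81
= 47.295 m

47.295 m


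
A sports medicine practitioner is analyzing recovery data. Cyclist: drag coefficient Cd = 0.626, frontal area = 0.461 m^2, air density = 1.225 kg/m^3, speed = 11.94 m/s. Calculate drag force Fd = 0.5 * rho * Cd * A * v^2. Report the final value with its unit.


v^2 = 11.94^2 = 142.5636
Fd = 0.5 * 1.225 * 0.626 * 0.461 * 142.5636
= 25.199 N

25.199 N


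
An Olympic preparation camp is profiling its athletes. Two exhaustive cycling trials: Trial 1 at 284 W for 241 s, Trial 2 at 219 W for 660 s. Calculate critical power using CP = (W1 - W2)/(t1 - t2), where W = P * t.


W1 = 284 * 241 = 68444 J
W2 = 219 * 660 = 144540 J
CP = (68444 - 144540) / (241 - 660)
= -76096 / -419
= 181.61 W

181.61 W


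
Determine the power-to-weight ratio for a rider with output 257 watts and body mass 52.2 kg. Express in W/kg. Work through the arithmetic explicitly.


P/W = 257 / 52.2 = 4.923 W/kg

4.923 W/kg


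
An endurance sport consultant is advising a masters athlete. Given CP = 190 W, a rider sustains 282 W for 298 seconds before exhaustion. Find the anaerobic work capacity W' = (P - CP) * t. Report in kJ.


Excess power = 282 - 190 = 92 W
Work above CP = 92 * 298 = 27416 J
W' = 27.416 kJ

27.416 kJ


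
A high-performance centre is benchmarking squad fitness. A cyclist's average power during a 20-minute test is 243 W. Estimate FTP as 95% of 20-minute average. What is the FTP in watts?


FTP = 20-min power * 0.95
= 243 * 0.95
= 230.85 W

230.85 W


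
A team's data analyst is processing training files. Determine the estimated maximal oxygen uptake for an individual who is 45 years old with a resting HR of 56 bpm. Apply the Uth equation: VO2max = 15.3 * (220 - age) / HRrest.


HRmax = 220 - 45 = 175
VO2max = 15.3 * (175 / 56)
= 15.3 * 3.125
= 47.81 mL/kg/min

47.81 mL/kg/min


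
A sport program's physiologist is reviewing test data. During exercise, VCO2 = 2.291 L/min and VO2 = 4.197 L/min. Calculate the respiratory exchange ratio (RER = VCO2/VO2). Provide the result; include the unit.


RER = VCO2 / VO2
= 2.291 / 4.197
= 0.5459

0.5459


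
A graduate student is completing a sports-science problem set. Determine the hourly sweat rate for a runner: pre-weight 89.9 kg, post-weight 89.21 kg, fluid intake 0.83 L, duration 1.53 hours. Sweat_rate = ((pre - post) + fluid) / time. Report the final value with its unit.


Mass lost = 89.9 - 89.21 = 0.69 kg
Add fluid consumed: 0.69 + 0.83 = 1.52 L total sweat
Sweat rate = 1.52 / 1.53 = 0.993 L/h

0.993 L/h


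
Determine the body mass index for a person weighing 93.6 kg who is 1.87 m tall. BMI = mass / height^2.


BMI = mass / height^2
= 93.6 / 1.87^2
= 93.6 / 3.4969
= 26.77 kg/m^2

26.77 kg/m^2


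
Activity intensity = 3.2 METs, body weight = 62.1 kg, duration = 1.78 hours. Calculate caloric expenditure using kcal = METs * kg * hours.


kcal = 3.2 * 62.1 * 1.78
= 198.72 * 1.78
= 353.72 kcal

353.72 kcal


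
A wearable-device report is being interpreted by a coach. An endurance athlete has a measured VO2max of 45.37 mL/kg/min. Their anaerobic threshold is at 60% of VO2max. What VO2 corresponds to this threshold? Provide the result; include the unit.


Anaerobic threshold VO2 = VO2max * 60%
= 45.37 * 0.6
= 27.22 mL/kg/min

27.22 mL/kg/min


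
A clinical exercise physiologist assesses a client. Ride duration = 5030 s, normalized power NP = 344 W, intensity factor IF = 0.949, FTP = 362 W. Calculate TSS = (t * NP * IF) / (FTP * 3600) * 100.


Numerator = 5030 * 344 * 0.949 = 1642073.68
Denominator = 362 * 3600 = 1303200
TSS = 1642073.68 / 1303200 * 100
= 126.0

126.0 TSS


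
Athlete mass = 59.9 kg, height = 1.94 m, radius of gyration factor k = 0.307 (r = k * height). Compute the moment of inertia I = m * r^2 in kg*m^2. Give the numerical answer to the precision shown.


r = k * height = 0.307 * 1.94 = 0.59558 m
r^2 = 0.59558^2 = 0.354716
I = 59.9 * 0.354716 = 21.247 kg*m^2

21.247 kg*m^2


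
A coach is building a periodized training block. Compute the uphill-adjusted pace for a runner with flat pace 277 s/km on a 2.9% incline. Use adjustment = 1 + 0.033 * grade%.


Adjustment factor = 1 + 0.033 * 2.9 = 1.0957
Grade-adjusted pace = 277 * 1.0957 = 303.51 s/km

303.51 s/km


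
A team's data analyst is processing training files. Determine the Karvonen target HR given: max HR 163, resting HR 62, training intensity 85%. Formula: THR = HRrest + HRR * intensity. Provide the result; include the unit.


HRR = HRmax - HRrest = 163 - 62 = 101
THR = 62 + 101 * 0.85
= 147.85 bpm

147.85 bpm


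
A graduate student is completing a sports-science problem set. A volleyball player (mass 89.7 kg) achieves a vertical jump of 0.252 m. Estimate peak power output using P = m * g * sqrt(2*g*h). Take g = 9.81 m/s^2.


2 * g * h = 2 * 9.81 * 0.252 = 4.94424
sqrt(4.94424) = 2.223565 m/s
P = 89.7 * 9.81 * 2.223565 = 1956.64 W

1956.64 W


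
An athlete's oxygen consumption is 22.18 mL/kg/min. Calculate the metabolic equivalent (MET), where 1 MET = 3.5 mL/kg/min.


MET = VO2 / 3.5
= 22.18 / 3.5
= 6.34 METs

6.34 METs


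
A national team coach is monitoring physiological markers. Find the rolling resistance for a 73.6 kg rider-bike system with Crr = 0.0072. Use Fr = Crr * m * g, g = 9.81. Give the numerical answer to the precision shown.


m * g = 73.6 * 9.81 = 722.016 N
Fr = 0.0072 * 722.016 = 5.199 N

5.199 N


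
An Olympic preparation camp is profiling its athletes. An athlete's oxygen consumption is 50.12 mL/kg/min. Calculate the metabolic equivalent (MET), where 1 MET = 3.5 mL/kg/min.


MET = VO2 / 3.5
= 50.12 / 3.5
= 14.32 METs

14.32 METs


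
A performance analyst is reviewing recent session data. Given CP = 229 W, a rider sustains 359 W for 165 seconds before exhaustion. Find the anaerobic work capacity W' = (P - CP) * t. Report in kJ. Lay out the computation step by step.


Excess power = 359 - 229 = 130 W
Work above CP = 130 * 165 = 21450 J
W' = 21.45 kJ

21.45 kJ


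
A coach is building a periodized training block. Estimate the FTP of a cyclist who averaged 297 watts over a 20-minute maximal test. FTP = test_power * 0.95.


FTP = 297 * 0.95 = 282.15 W

282.15 W


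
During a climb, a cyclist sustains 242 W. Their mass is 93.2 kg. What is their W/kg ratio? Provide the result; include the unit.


Power-to-weight = 242 W / 93.2 kg
= 2.597 W/kg

2.597 W/kg


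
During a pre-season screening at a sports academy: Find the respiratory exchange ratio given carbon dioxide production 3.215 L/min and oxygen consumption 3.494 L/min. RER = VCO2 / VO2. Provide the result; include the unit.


VCO2 = 3.215 L/min
VO2 = 3.494 L/min
RER = 3.215 / 3.494 = 0.9201

0.9201


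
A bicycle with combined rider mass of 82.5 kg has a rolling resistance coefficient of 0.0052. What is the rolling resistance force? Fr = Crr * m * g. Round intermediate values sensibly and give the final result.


Fr = 0.0052 * 82.5 * 9.81
= 0.429 * 9.81
= 4.208 N

4.208 N


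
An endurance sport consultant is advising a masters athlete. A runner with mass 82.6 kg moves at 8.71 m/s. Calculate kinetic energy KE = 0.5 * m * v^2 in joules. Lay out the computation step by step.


v^2 = 8.71^2 = 75.8641
KE = 0.5 * 82.6 * 75.8641
= 3133.19 J

3133.19 J


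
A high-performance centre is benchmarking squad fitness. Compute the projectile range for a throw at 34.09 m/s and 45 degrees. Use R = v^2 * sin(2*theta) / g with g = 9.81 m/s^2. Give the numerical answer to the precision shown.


Two times the angle = 90 degrees
sin(90) = 1.0
R = 1162.1281 * 1.0 / 9.81 = 118.464 m

118.464 m


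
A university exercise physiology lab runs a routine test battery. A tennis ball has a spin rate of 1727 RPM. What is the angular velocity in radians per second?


Convert RPM to rad/s: multiply by 2*pi and divide by 60
omega = 1727 * 2 * pi / 60
= 180.851 rad/s

180.851 rad/s


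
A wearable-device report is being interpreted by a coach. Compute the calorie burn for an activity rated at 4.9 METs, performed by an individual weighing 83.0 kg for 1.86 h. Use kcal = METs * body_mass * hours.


Product of METs and mass = 4.9 * 83.0 = 406.7
Total kcal = 406.7 * 1.86 = 756.46 kcal

756.46 kcal


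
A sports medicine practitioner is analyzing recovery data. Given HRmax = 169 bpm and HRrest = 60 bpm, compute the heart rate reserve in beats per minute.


Heart rate reserve = maximum HR minus resting HR
HRR = 169 - 60 = 109 bpm

109 bpm


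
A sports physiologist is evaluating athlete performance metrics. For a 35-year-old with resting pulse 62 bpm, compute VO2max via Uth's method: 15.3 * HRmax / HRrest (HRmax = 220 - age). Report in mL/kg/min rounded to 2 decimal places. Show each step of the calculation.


Step 1: HRmax = 220 - 35 = 185 bpm
Step 2: Ratio = 185 / 62 = 2.9839
Step 3: VO2max = 15.3 * 2.9839 = 45.65 mL/kg/min

45.65 mL/kg/min


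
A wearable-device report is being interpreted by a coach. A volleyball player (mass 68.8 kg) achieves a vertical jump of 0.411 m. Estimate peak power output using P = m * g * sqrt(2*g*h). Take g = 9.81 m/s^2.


2 * g * h = 2 * 9.81 * 0.411 = 8.06382
sqrt(8.06382) = 2.839687 m/s
P = 68.8 * 9.81 * 2.839687 = 1916.58 W

1916.58 W


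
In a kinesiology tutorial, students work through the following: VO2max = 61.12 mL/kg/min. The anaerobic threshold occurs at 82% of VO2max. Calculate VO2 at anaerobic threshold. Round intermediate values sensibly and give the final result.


AT fraction = 82 / 100 = 0.82
AT VO2 = 61.12 * 0.82
= 50.12 mL/kg/min

50.12 mL/kg/min


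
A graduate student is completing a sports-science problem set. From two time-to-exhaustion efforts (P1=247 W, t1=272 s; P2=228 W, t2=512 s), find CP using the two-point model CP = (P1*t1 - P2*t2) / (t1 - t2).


Work in trial 1 = 67184 J
Work in trial 2 = 116736 J
Delta work = -49552 J
Delta time = -240 s
CP = -49552 / -240 = 206.47 W

206.47 W


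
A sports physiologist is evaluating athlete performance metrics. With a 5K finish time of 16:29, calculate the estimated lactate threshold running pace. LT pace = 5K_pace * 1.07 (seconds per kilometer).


Race duration = 989 s for 5 km
Average pace = 989 / 5 = 197.8 s/km
LT pace = 197.8 * 1.07
= 211.65 s/km

211.65 s/km


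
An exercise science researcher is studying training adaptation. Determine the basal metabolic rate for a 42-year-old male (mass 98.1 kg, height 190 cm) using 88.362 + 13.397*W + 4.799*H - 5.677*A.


BMR = 88.362 + 13.397*98.1 + 4.799*190 - 5.677*42
= 2075.98 kcal/day

2075.98 kcal/day


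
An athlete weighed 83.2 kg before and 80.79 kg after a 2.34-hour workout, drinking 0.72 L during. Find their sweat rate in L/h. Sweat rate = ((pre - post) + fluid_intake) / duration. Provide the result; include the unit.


Body mass change = 2.41 kg
Total sweat loss = 2.41 + 0.72 = 3.13 L
Rate = 3.13 / 2.34 = 1.338 L/h

1.338 L/h


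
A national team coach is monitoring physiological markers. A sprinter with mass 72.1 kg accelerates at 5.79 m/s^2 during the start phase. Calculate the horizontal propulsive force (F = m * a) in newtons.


F = m * a
= 72.1 * 5.79
= 417.46 N

417.46 N


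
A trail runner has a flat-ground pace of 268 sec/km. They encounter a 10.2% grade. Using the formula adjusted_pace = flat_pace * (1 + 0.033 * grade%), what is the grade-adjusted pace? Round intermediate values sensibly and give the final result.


Grade factor = 1 + 0.033 * 10.2 = 1.3366
Adjusted = 268 * 1.3366 = 358.21 sec/km

358.21 s/km


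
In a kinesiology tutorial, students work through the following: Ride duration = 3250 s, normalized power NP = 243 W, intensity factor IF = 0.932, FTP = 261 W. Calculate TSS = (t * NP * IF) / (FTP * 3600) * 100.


Numerator = 3250 * 243 * 0.932 = 736047.0
Denominator = 261 * 3600 = 939600
TSS = 736047.0 / 939600 * 100
= 78.34

78.34 TSS


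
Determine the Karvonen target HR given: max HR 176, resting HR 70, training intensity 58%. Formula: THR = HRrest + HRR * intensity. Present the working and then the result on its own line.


HRR = HRmax - HRrest = 176 - 70 = 106
THR = 70 + 106 * 0.58
= 131.48 bpm

131.48 bpm


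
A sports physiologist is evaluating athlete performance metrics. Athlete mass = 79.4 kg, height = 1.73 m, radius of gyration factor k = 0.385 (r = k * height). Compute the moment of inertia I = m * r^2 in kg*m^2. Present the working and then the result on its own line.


r = k * height = 0.385 * 1.73 = 0.66605 m
r^2 = 0.66605^2 = 0.443623
I = 79.4 * 0.443623 = 35.224 kg*m^2

35.224 kg*m^2


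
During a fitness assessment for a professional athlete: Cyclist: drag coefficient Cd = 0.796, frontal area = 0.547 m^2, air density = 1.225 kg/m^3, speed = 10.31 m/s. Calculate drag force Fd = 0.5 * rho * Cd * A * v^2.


v^2 = 10.31^2 = 106.2961
Fd = 0.5 * 1.225 * 0.796 * 0.547 * 106.2961
= 28.348 N

28.348 N


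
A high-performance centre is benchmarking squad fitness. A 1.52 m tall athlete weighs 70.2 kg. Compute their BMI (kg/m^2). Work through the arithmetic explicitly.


height^2 = 2.3104 m^2
BMI = 70.2 / 2.3104 = 30.38 kg/m^2

30.38 kg/m^2


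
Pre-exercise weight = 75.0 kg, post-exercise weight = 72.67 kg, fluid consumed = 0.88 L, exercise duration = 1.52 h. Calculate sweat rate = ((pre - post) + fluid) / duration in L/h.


Weight loss = 75.0 - 72.67 = 2.33 kg (approx L)
Total sweat = 2.33 + 0.88 = 3.21 L
Sweat rate = 3.21 / 1.52 = 2.112 L/h

2.112 L/h


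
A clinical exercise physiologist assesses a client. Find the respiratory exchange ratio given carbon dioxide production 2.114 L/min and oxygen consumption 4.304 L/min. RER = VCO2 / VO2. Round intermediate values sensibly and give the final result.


VCO2 = 2.114 L/min
VO2 = 4.304 L/min
RER = 2.114 / 4.304 = 0.4912

0.4912


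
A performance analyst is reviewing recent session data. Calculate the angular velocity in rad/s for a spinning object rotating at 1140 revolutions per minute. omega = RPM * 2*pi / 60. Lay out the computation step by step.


omega = RPM * 2*pi / 60
= 1140 * 6.28318531 / 60
= 119.381 rad/s

119.381 rad/s


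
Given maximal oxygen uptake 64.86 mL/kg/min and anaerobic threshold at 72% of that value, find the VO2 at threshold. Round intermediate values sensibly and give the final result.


Percentage as decimal = 0.72
VO2 at AT = 64.86 * 0.72 = 46.7 mL/kg/min

46.7 mL/kg/min


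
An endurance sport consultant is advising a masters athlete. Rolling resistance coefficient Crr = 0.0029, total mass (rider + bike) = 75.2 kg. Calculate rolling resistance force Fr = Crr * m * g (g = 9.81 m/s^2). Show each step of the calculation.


Fr = Crr * m * g
= 0.0029 * 75.2 * 9.81
= 2.139 N

2.139 N


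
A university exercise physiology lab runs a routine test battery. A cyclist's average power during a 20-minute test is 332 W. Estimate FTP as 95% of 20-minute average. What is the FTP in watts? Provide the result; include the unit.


FTP = 20-min power * 0.95
= 332 * 0.95
= 315.4 W

315.4 W


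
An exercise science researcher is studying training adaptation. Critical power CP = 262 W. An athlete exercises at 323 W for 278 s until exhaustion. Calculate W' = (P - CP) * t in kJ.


P - CP = 323 - 262 = 61 W
W' = 61 * 278 = 16958 J
= 16958 / 1000 = 16.958 kJ

16.958 kJ


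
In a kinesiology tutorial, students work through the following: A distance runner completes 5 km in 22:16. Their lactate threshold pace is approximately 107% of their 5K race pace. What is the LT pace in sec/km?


Convert to seconds: 22 min 16 s = 1336 s
Pace per km = 1336 / 5 = 267.2 s/km
LT pace = 267.2 * 1.07 = 285.9 s/km

285.9 s/km


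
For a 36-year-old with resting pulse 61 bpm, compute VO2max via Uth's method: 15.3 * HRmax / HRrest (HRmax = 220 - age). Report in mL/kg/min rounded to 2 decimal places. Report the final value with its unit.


Step 1: HRmax = 220 - 36 = 184 bpm
Step 2: Ratio = 184 / 61 = 3.0164
Step 3: VO2max = 15.3 * 3.0164 = 46.15 mL/kg/min

46.15 mL/kg/min


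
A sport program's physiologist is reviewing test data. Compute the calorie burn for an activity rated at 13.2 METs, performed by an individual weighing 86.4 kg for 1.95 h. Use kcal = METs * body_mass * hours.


Product of METs and mass = 13.2 * 86.4 = 1140.48
Total kcal = 1140.48 * 1.95 = 2223.94 kcal

2223.94 kcal


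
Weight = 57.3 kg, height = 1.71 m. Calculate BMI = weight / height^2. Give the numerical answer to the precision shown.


height^2 = 1.71^2 = 2.9241
BMI = 57.3 / 2.9241 = 19.6 kg/m^2

19.6 kg/m^2


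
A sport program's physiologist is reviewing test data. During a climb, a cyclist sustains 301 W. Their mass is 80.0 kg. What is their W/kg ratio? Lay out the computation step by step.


Power-to-weight = 301 W / 80.0 kg
= 3.763 W/kg

3.763 W/kg


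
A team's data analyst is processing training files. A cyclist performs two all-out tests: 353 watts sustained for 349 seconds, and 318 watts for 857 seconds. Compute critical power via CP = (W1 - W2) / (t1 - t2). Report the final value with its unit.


W1 = P1 * t1 = 353 * 349 = 123197 J
W2 = P2 * t2 = 318 * 857 = 272526 J
CP = (123197 - 272526) / (349 - 857)
= 293.95 W

293.95 W


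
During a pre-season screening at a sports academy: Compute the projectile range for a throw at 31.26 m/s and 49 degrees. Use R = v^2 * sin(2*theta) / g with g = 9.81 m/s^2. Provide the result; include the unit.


Two times the angle = 98 degrees
sin(98) = 0.990268
R = 977.1876 * 0.990268 / 9.81 = 98.642 m

98.642 m


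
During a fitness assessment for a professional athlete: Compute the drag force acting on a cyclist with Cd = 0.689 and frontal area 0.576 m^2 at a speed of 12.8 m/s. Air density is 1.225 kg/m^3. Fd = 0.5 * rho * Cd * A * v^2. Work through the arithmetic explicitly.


Step 1: v^2 = 163.84
Step 2: Fd = 0.5 * 1.225 * 0.689 * 0.576 * 163.84
= 39.826 N

39.826 N


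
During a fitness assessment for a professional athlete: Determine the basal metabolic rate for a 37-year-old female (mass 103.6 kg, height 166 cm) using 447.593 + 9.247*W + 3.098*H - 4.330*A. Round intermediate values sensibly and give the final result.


BMR = 447.593 + 9.247*103.6 + 3.098*166 - 4.330*37
= 1759.64 kcal/day

1759.64 kcal/day


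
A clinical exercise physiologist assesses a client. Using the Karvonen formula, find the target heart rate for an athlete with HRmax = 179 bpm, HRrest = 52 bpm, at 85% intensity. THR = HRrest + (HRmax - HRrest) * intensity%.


HRR = 179 - 52 = 127
THR = 52 + 127 * 0.85
= 52 + 107.95
= 159.95 bpm

159.95 bpm


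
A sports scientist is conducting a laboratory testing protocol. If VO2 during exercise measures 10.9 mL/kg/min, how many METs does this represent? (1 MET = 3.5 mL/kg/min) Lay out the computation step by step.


METs = VO2 / 3.5 = 10.9 / 3.5 = 3.11

3.11 METs


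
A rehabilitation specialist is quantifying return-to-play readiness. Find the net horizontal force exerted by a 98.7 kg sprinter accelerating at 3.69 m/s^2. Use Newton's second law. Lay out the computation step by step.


Newton's second law: F = m * a
F = 98.7 * 3.69 = 364.2 N

364.2 N


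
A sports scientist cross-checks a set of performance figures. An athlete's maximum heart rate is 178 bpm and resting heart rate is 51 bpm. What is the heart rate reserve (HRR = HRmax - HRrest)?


HRR = HRmax - HRrest
= 178 - 51
= 127 bpm

127 bpm


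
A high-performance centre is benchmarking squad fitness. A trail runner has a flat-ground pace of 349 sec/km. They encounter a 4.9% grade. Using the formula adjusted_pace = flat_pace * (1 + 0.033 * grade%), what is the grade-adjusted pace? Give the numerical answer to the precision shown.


Grade factor = 1 + 0.033 * 4.9 = 1.1617
Adjusted = 349 * 1.1617 = 405.43 sec/km

405.43 s/km


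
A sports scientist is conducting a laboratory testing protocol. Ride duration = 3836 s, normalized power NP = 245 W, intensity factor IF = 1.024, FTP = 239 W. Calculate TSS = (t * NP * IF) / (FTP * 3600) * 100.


Numerator = 3836 * 245 * 1.024 = 962375.68
Denominator = 239 * 3600 = 860400
TSS = 962375.68 / 860400 * 100
= 111.85

111.85 TSS


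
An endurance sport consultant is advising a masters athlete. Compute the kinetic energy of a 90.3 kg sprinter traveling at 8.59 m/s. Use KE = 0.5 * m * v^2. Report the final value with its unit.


Velocity squared = 73.7881
KE = 0.5 * 90.3 * 73.7881 = 3331.53 J

3331.53 J


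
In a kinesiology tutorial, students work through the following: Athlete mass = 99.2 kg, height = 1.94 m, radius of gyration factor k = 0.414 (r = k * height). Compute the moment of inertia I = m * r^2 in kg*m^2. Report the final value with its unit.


r = k * height = 0.414 * 1.94 = 0.80316 m
r^2 = 0.80316^2 = 0.645066
I = 99.2 * 0.645066 = 63.991 kg*m^2

63.991 kg*m^2


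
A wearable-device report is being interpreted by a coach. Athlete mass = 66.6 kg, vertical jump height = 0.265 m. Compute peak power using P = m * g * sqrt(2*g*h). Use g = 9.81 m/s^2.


sqrt(2 * 9.81 * 0.265) = sqrt(5.1993) = 2.280197 m/s
P = 66.6 * 9.81 * 2.280197
= 1489.76 W

1489.76 W


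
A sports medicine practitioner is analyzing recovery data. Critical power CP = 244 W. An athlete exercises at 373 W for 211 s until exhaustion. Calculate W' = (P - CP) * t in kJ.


P - CP = 373 - 244 = 129 W
W' = 129 * 211 = 27219 J
= 27219 / 1000 = 27.219 kJ

27.219 kJ


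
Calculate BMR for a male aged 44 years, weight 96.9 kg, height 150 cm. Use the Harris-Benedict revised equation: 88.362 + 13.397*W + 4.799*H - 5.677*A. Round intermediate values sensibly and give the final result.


Substituting values:
W term = 13.397 * 96.9 = 1298.1693
H term = 4.799 * 150 = 719.85
A term = 5.677 * 44 = 249.788
BMR = 1856.59 kcal/day

1856.59 kcal/day


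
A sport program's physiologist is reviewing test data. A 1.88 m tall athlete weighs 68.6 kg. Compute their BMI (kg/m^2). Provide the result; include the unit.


height^2 = 3.5344 m^2
BMI = 68.6 / 3.5344 = 19.41 kg/m^2

19.41 kg/m^2


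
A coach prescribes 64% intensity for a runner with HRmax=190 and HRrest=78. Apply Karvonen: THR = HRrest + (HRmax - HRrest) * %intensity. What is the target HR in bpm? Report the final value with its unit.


Heart rate reserve = 190 - 78 = 112
Intensity fraction = 64 / 100 = 0.64
THR = 78 + 112 * 0.64 = 149.68 bpm

149.68 bpm


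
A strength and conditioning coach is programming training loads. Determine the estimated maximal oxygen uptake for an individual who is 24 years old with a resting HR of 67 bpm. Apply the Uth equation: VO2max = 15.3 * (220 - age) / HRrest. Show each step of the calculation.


HRmax = 220 - 24 = 196
VO2max = 15.3 * (196 / 67)
= 15.3 * 2.9254
= 44.76 mL/kg/min

44.76 mL/kg/min


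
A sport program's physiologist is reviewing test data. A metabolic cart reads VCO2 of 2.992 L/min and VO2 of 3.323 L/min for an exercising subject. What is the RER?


RER = VCO2 / VO2 = 2.992 / 3.323 = 0.9004

0.9004


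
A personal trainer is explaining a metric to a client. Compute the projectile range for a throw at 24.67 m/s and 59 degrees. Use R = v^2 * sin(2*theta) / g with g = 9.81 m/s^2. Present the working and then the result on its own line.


Two times the angle = 118 degrees
sin(118) = 0.882948
R = 608.6089 * 0.882948 / 9.81 = 54.778 m

54.778 m
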